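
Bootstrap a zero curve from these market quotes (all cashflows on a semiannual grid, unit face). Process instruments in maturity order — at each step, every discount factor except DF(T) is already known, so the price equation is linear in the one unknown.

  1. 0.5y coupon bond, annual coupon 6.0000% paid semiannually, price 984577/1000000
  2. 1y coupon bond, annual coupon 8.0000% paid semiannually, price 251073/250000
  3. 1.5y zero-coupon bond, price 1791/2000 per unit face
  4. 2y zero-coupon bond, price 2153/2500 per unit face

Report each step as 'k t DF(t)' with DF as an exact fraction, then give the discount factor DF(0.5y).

step 1 [0.5y] bond c/2=3/100: DF=(984577/1000000 − 3/100·(0))/(1+3/100) = 9559/10000 ≈ 0.955900
step 2 [1y] bond c/2=1/25: DF=(251073/250000 − 1/25·(0.955900))/(1+1/25) = 9289/10000 ≈ 0.928900
step 3 [1.5y] zero: DF = P = 1791/2000 ≈ 0.895500
step 4 [2y] zero: DF = P = 2153/2500 ≈ 0.861200

1 1/2 9559/10000
2 1 9289/10000
3 3/2 1791/2000
4 2 2153/2500
DF(0.5y) = 9559/10000 ≈ 0.955900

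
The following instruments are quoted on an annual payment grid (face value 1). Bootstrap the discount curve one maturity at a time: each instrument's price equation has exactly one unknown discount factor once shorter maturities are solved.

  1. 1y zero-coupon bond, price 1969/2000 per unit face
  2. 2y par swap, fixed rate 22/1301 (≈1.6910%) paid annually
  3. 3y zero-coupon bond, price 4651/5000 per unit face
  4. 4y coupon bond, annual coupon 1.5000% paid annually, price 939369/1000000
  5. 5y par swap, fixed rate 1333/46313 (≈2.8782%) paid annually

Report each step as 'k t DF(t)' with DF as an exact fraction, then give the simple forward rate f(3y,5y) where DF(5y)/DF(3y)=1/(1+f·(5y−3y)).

step 1 [1y] zero: DF = P = 1969/2000 ≈ 0.984500
step 2 [2y] swap r/1=22/1301: DF=(1 − 22/1301·(0.984500))/(1+22/1301) = 967/1000 ≈ 0.967000
step 3 [3y] zero: DF = P = 4651/5000 ≈ 0.930200
step 4 [4y] bond c/1=3/200: DF=(939369/1000000 − 3/200·(0.984500+0.967000+0.930200))/(1+3/200) = 8829/10000 ≈ 0.882900
step 5 [5y] swap r/1=1333/46313: DF=(1 − 1333/46313·(0.984500+0.967000+0.930200+0.882900))/(1+1333/46313) = 8667/10000 ≈ 0.866700

1 1 1969/2000
2 2 967/1000
3 3 4651/5000
4 4 8829/10000
5 5 8667/10000
f(3y,5y) = ((4651/5000)/(8667/10000) − 1)/(2) = 635/17334 ≈ 3.6633%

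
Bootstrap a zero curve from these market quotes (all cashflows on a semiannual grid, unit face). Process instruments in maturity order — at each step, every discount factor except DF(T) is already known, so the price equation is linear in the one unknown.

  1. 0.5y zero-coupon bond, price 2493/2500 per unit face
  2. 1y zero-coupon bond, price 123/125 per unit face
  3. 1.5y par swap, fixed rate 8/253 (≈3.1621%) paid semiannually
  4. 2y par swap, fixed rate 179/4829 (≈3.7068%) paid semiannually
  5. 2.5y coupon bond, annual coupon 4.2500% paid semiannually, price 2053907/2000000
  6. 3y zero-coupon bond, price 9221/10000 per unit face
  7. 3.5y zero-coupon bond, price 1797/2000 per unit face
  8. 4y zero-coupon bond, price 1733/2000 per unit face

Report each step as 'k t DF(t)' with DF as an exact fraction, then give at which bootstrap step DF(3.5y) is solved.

step 1 [0.5y] zero: DF = P = 2493/2500 ≈ 0.997200
step 2 [1y] zero: DF = P = 123/125 ≈ 0.984000
step 3 [1.5y] swap r/2=4/253: DF=(1 − 4/253·(0.997200+0.984000))/(1+4/253) = 596/625 ≈ 0.953600
step 4 [2y] swap r/2=179/9658: DF=(1 − 179/9658·(0.997200+0.984000+0.953600))/(1+179/9658) = 2321/2500 ≈ 0.928400
step 5 [2.5y] bond c/2=17/800: DF=(2053907/2000000 − 17/800·(0.997200+0.984000+0.953600+0.928400))/(1+17/800) = 2313/2500 ≈ 0.925200
step 6 [3y] zero: DF = P = 9221/10000 ≈ 0.922100
step 7 [3.5y] zero: DF = P = 1797/2000 ≈ 0.898500
step 8 [4y] zero: DF = P = 1733/2000 ≈ 0.866500

1 1/2 2493/2500
2 1 123/125
3 3/2 596/625
4 2 2321/2500
5 5/2 2313/2500
6 3 9221/10000
7 7/2 1797/2000
8 4 1733/2000
DF(3.5y) is solved at step 7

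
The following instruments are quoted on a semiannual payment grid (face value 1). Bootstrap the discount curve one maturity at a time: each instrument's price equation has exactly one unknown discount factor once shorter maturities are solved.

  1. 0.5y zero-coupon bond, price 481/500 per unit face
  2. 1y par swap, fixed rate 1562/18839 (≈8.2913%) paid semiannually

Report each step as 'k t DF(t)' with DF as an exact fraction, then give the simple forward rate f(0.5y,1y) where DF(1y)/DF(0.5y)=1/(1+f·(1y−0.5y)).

1 1/2 481/500
2 1 9219/10000
f(0.5y,1y) = ((481/500)/(9219/10000) − 1)/(1/2) = 802/9219 ≈ 8.6994%

step 1 [0.5y] zero: DF = P = 481/500 ≈ 0.962000
step 2 [1y] swap r/2=781/18839: DF=(1 − 781/18839·(0.962000))/(1+781/18839) = 9219/10000 ≈ 0.921900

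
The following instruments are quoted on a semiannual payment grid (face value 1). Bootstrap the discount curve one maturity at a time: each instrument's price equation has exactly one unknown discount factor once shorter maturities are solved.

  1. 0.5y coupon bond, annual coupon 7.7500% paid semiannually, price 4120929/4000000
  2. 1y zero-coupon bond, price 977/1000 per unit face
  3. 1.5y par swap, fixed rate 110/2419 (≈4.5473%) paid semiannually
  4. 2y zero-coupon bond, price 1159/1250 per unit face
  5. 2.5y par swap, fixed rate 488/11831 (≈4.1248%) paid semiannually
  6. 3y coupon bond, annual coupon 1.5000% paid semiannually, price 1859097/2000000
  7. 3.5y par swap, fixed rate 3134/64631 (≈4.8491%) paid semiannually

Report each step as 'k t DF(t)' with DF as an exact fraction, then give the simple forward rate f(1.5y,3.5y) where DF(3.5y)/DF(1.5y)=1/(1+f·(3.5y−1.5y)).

step 1 [0.5y] bond c/2=31/800: DF=(4120929/4000000 − 31/800·(0))/(1+31/800) = 4959/5000 ≈ 0.991800
step 2 [1y] zero: DF = P = 977/1000 ≈ 0.977000
step 3 [1.5y] swap r/2=55/2419: DF=(1 − 55/2419·(0.991800+0.977000))/(1+55/2419) = 467/500 ≈ 0.934000
step 4 [2y] zero: DF = P = 1159/1250 ≈ 0.927200
step 5 [2.5y] swap r/2=244/11831: DF=(1 − 244/11831·(0.991800+0.977000+0.934000+0.927200))/(1+244/11831) = 564/625 ≈ 0.902400
step 6 [3y] bond c/2=3/400: DF=(1859097/2000000 − 3/400·(0.991800+0.977000+0.934000+0.927200+0.902400))/(1+3/400) = 4437/5000 ≈ 0.887400
step 7 [3.5y] swap r/2=1567/64631: DF=(1 − 1567/64631·(0.991800+0.977000+0.934000+0.927200+0.902400+0.887400))/(1+1567/64631) = 8433/10000 ≈ 0.843300

1 1/2 4959/5000
2 1 977/1000
3 3/2 467/500
4 2 1159/1250
5 5/2 564/625
6 3 4437/5000
7 7/2 8433/10000
f(1.5y,3.5y) = ((467/500)/(8433/10000) − 1)/(2) = 907/16866 ≈ 5.3777%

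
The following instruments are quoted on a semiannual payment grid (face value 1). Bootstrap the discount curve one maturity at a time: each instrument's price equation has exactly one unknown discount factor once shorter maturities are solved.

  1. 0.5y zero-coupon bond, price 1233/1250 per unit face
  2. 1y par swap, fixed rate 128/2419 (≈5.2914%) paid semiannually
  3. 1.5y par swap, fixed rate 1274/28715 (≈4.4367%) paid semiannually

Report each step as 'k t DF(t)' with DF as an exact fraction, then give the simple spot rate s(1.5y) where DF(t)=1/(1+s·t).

1 1/2 1233/1250
2 1 593/625
3 3/2 9363/10000
s(1.5y) = (1/(9363/10000) − 1)/(3/2) = 1274/28089 ≈ 4.5356%

step 1 [0.5y] zero: DF = P = 1233/1250 ≈ 0.986400
step 2 [1y] swap r/2=64/2419: DF=(1 − 64/2419·(0.986400))/(1+64/2419) = 593/625 ≈ 0.948800
step 3 [1.5y] swap r/2=637/28715: DF=(1 − 637/28715·(0.986400+0.948800))/(1+637/28715) = 9363/10000 ≈ 0.936300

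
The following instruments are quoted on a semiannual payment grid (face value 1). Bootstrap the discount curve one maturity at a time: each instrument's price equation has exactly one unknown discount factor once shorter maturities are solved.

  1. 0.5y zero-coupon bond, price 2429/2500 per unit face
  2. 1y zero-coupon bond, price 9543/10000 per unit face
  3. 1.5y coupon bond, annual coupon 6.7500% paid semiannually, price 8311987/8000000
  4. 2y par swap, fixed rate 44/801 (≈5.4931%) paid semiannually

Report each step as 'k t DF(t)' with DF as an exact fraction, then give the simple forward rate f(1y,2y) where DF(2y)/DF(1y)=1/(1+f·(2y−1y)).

1 1/2 2429/2500
2 1 9543/10000
3 3/2 4711/5000
4 2 4483/5000
f(1y,2y) = ((9543/10000)/(4483/5000) − 1)/(1) = 577/8966 ≈ 6.4354%

step 1 [0.5y] zero: DF = P = 2429/2500 ≈ 0.971600
step 2 [1y] zero: DF = P = 9543/10000 ≈ 0.954300
step 3 [1.5y] bond c/2=27/800: DF=(8311987/8000000 − 27/800·(0.971600+0.954300))/(1+27/800) = 4711/5000 ≈ 0.942200
step 4 [2y] swap r/2=22/801: DF=(1 − 22/801·(0.971600+0.954300+0.942200))/(1+22/801) = 4483/5000 ≈ 0.896600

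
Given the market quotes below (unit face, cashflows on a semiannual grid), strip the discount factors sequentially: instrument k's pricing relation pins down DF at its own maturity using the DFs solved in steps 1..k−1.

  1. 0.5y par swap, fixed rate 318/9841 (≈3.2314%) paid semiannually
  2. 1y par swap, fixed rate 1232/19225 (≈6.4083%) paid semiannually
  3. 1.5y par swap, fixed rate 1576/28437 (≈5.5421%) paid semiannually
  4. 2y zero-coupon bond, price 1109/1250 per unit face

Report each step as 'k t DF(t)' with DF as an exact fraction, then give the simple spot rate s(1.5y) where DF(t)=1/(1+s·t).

step 1 [0.5y] swap r/2=159/9841: DF=(1 − 159/9841·(0))/(1+159/9841) = 9841/10000 ≈ 0.984100
step 2 [1y] swap r/2=616/19225: DF=(1 − 616/19225·(0.984100))/(1+616/19225) = 1173/1250 ≈ 0.938400
step 3 [1.5y] swap r/2=788/28437: DF=(1 − 788/28437·(0.984100+0.938400))/(1+788/28437) = 2303/2500 ≈ 0.921200
step 4 [2y] zero: DF = P = 1109/1250 ≈ 0.887200

1 1/2 9841/10000
2 1 1173/1250
3 3/2 2303/2500
4 2 1109/1250
s(1.5y) = (1/(2303/2500) − 1)/(3/2) = 394/6909 ≈ 5.7027%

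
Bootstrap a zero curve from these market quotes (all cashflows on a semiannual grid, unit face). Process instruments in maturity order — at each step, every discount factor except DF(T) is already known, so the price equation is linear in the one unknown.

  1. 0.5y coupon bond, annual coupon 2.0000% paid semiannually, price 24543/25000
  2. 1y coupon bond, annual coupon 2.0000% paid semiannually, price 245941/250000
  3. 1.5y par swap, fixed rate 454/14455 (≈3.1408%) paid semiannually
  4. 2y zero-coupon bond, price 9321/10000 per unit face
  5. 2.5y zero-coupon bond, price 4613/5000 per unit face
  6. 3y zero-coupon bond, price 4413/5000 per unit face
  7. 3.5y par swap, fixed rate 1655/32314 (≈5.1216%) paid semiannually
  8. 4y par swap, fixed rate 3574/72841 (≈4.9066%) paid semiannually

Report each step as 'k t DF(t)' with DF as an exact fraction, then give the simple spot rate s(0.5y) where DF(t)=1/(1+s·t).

1 1/2 243/250
2 1 2411/2500
3 3/2 4773/5000
4 2 9321/10000
5 5/2 4613/5000
6 3 4413/5000
7 7/2 1669/2000
8 4 8213/10000
s(0.5y) = (1/(243/250) − 1)/(1/2) = 14/243 ≈ 5.7613%

step 1 [0.5y] bond c/2=1/100: DF=(24543/25000 − 1/100·(0))/(1+1/100) = 243/250 ≈ 0.972000
step 2 [1y] bond c/2=1/100: DF=(245941/250000 − 1/100·(0.972000))/(1+1/100) = 2411/2500 ≈ 0.964400
step 3 [1.5y] swap r/2=227/14455: DF=(1 − 227/14455·(0.972000+0.964400))/(1+227/14455) = 4773/5000 ≈ 0.954600
step 4 [2y] zero: DF = P = 9321/10000 ≈ 0.932100
step 5 [2.5y] zero: DF = P = 4613/5000 ≈ 0.922600
step 6 [3y] zero: DF = P = 4413/5000 ≈ 0.882600
step 7 [3.5y] swap r/2=1655/64628: DF=(1 − 1655/64628·(0.972000+0.964400+0.954600+0.932100+0.922600+0.882600))/(1+1655/64628) = 1669/2000 ≈ 0.834500
step 8 [4y] swap r/2=1787/72841: DF=(1 − 1787/72841·(0.972000+0.964400+0.954600+0.932100+0.922600+0.882600+0.834500))/(1+1787/72841) = 8213/10000 ≈ 0.821300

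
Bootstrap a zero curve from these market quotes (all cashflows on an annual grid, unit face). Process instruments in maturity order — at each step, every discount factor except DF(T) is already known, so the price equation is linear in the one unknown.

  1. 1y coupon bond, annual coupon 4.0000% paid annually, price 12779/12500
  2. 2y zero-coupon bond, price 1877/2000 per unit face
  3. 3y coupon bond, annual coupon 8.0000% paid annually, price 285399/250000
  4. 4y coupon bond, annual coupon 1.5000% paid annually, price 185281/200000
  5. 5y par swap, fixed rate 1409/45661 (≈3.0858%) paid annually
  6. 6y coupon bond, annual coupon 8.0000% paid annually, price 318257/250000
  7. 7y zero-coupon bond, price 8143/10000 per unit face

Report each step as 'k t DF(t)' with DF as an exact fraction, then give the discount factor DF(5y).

step 1 [1y] bond c/1=1/25: DF=(12779/12500 − 1/25·(0))/(1+1/25) = 983/1000 ≈ 0.983000
step 2 [2y] zero: DF = P = 1877/2000 ≈ 0.938500
step 3 [3y] bond c/1=2/25: DF=(285399/250000 − 2/25·(0.983000+0.938500))/(1+2/25) = 9147/10000 ≈ 0.914700
step 4 [4y] bond c/1=3/200: DF=(185281/200000 − 3/200·(0.983000+0.938500+0.914700))/(1+3/200) = 2177/2500 ≈ 0.870800
step 5 [5y] swap r/1=1409/45661: DF=(1 − 1409/45661·(0.983000+0.938500+0.914700+0.870800))/(1+1409/45661) = 8591/10000 ≈ 0.859100
step 6 [6y] bond c/1=2/25: DF=(318257/250000 − 2/25·(0.983000+0.938500+0.914700+0.870800+0.859100))/(1+2/25) = 1681/2000 ≈ 0.840500
step 7 [7y] zero: DF = P = 8143/10000 ≈ 0.814300

1 1 983/1000
2 2 1877/2000
3 3 9147/10000
4 4 2177/2500
5 5 8591/10000
6 6 1681/2000
7 7 8143/10000
DF(5y) = 8591/10000 ≈ 0.859100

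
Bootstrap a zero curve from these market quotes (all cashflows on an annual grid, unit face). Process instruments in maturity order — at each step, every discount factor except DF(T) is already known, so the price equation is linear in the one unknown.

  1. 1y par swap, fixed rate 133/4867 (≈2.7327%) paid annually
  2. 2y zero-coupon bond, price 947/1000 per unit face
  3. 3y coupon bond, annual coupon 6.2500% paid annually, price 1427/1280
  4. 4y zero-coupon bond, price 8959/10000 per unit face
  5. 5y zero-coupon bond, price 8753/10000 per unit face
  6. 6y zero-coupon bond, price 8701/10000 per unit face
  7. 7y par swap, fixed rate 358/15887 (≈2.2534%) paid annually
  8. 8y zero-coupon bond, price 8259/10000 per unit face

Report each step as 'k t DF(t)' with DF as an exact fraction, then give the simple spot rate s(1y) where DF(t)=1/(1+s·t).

1 1 4867/5000
2 2 947/1000
3 3 9363/10000
4 4 8959/10000
5 5 8753/10000
6 6 8701/10000
7 7 1071/1250
8 8 8259/10000
s(1y) = (1/(4867/5000) − 1)/(1) = 133/4867 ≈ 2.7327%

step 1 [1y] swap r/1=133/4867: DF=(1 − 133/4867·(0))/(1+133/4867) = 4867/5000 ≈ 0.973400
step 2 [2y] zero: DF = P = 947/1000 ≈ 0.947000
step 3 [3y] bond c/1=1/16: DF=(1427/1280 − 1/16·(0.973400+0.947000))/(1+1/16) = 9363/10000 ≈ 0.936300
step 4 [4y] zero: DF = P = 8959/10000 ≈ 0.895900
step 5 [5y] zero: DF = P = 8753/10000 ≈ 0.875300
step 6 [6y] zero: DF = P = 8701/10000 ≈ 0.870100
step 7 [7y] swap r/1=358/15887: DF=(1 − 358/15887·(0.973400+0.947000+0.936300+0.895900+0.875300+0.870100))/(1+358/15887) = 1071/1250 ≈ 0.856800
step 8 [8y] zero: DF = P = 8259/10000 ≈ 0.825900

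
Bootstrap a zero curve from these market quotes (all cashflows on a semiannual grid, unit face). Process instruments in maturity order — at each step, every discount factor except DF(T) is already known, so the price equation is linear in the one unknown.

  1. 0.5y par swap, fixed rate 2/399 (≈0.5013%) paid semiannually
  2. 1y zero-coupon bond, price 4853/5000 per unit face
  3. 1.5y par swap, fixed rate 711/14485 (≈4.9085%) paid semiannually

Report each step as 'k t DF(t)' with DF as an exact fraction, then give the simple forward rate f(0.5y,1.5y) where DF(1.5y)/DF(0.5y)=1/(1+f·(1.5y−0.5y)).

step 1 [0.5y] swap r/2=1/399: DF=(1 − 1/399·(0))/(1+1/399) = 399/400 ≈ 0.997500
step 2 [1y] zero: DF = P = 4853/5000 ≈ 0.970600
step 3 [1.5y] swap r/2=711/28970: DF=(1 − 711/28970·(0.997500+0.970600))/(1+711/28970) = 9289/10000 ≈ 0.928900

1 1/2 399/400
2 1 4853/5000
3 3/2 9289/10000
f(0.5y,1.5y) = ((399/400)/(9289/10000) − 1)/(1) = 98/1327 ≈ 7.3851%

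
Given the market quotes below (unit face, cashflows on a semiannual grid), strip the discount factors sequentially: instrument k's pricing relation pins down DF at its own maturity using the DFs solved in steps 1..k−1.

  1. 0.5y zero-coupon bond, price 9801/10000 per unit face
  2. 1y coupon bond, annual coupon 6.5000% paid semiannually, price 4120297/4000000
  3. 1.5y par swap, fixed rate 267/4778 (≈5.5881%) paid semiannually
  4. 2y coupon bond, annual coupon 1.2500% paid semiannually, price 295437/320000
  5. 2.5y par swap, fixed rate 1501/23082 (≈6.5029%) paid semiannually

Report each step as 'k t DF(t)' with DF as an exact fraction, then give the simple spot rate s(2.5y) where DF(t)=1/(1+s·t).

1 1/2 9801/10000
2 1 2417/2500
3 3/2 9199/10000
4 2 8997/10000
5 5/2 8499/10000
s(2.5y) = (1/(8499/10000) − 1)/(5/2) = 3002/42495 ≈ 7.0644%

step 1 [0.5y] zero: DF = P = 9801/10000 ≈ 0.980100
step 2 [1y] bond c/2=13/400: DF=(4120297/4000000 − 13/400·(0.980100))/(1+13/400) = 2417/2500 ≈ 0.966800
step 3 [1.5y] swap r/2=267/9556: DF=(1 − 267/9556·(0.980100+0.966800))/(1+267/9556) = 9199/10000 ≈ 0.919900
step 4 [2y] bond c/2=1/160: DF=(295437/320000 − 1/160·(0.980100+0.966800+0.919900))/(1+1/160) = 8997/10000 ≈ 0.899700
step 5 [2.5y] swap r/2=1501/46164: DF=(1 − 1501/46164·(0.980100+0.966800+0.919900+0.899700))/(1+1501/46164) = 8499/10000 ≈ 0.849900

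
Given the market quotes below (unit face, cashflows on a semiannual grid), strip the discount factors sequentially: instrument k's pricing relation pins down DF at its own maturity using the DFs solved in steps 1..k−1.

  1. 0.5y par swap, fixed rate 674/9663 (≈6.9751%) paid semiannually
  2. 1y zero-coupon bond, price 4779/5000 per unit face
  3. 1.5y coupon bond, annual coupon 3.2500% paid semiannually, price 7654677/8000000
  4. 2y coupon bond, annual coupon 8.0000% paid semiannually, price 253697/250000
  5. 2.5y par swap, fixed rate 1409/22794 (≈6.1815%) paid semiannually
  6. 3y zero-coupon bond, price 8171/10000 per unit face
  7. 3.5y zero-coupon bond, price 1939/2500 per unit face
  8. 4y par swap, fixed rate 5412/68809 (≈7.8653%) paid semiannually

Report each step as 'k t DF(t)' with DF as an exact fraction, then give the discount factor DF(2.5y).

step 1 [0.5y] swap r/2=337/9663: DF=(1 − 337/9663·(0))/(1+337/9663) = 9663/10000 ≈ 0.966300
step 2 [1y] zero: DF = P = 4779/5000 ≈ 0.955800
step 3 [1.5y] bond c/2=13/800: DF=(7654677/8000000 − 13/800·(0.966300+0.955800))/(1+13/800) = 2277/2500 ≈ 0.910800
step 4 [2y] bond c/2=1/25: DF=(253697/250000 − 1/25·(0.966300+0.955800+0.910800))/(1+1/25) = 2167/2500 ≈ 0.866800
step 5 [2.5y] swap r/2=1409/45588: DF=(1 − 1409/45588·(0.966300+0.955800+0.910800+0.866800))/(1+1409/45588) = 8591/10000 ≈ 0.859100
step 6 [3y] zero: DF = P = 8171/10000 ≈ 0.817100
step 7 [3.5y] zero: DF = P = 1939/2500 ≈ 0.775600
step 8 [4y] swap r/2=2706/68809: DF=(1 − 2706/68809·(0.966300+0.955800+0.910800+0.866800+0.859100+0.817100+0.775600))/(1+2706/68809) = 3647/5000 ≈ 0.729400

1 1/2 9663/10000
2 1 4779/5000
3 3/2 2277/2500
4 2 2167/2500
5 5/2 8591/10000
6 3 8171/10000
7 7/2 1939/2500
8 4 3647/5000
DF(2.5y) = 8591/10000 ≈ 0.859100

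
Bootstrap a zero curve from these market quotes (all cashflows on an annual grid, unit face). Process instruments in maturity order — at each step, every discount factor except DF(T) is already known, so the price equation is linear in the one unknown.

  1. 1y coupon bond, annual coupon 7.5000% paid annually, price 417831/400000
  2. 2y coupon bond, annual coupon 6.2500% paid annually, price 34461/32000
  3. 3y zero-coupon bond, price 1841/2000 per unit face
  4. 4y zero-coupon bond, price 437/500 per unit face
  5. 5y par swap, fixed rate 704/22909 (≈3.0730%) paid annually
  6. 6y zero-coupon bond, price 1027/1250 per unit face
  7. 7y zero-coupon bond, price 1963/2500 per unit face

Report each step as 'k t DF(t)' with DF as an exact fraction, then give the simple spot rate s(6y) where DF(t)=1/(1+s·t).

1 1 9717/10000
2 2 2391/2500
3 3 1841/2000
4 4 437/500
5 5 537/625
6 6 1027/1250
7 7 1963/2500
s(6y) = (1/(1027/1250) − 1)/(6) = 223/6162 ≈ 3.6190%

step 1 [1y] bond c/1=3/40: DF=(417831/400000 − 3/40·(0))/(1+3/40) = 9717/10000 ≈ 0.971700
step 2 [2y] bond c/1=1/16: DF=(34461/32000 − 1/16·(0.971700))/(1+1/16) = 2391/2500 ≈ 0.956400
step 3 [3y] zero: DF = P = 1841/2000 ≈ 0.920500
step 4 [4y] zero: DF = P = 437/500 ≈ 0.874000
step 5 [5y] swap r/1=704/22909: DF=(1 − 704/22909·(0.971700+0.956400+0.920500+0.874000))/(1+704/22909) = 537/625 ≈ 0.859200
step 6 [6y] zero: DF = P = 1027/1250 ≈ 0.821600
step 7 [7y] zero: DF = P = 1963/2500 ≈ 0.785200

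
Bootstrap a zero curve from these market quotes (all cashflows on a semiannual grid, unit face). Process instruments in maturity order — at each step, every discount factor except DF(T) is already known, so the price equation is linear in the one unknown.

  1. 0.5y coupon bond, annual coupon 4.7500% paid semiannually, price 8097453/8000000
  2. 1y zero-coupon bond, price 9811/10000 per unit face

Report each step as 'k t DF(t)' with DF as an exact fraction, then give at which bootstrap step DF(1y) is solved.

step 1 [0.5y] bond c/2=19/800: DF=(8097453/8000000 − 19/800·(0))/(1+19/800) = 9887/10000 ≈ 0.988700
step 2 [1y] zero: DF = P = 9811/10000 ≈ 0.981100

1 1/2 9887/10000
2 1 9811/10000
DF(1y) is solved at step 2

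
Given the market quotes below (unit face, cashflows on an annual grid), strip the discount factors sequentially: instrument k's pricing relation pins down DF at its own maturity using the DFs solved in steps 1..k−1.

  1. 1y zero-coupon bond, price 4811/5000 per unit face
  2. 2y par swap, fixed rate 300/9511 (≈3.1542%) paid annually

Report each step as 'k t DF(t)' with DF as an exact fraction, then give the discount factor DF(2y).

1 1 4811/5000
2 2 47/50
DF(2y) = 47/50 ≈ 0.940000

step 1 [1y] zero: DF = P = 4811/5000 ≈ 0.962200
step 2 [2y] swap r/1=300/9511: DF=(1 − 300/9511·(0.962200))/(1+300/9511) = 47/50 ≈ 0.940000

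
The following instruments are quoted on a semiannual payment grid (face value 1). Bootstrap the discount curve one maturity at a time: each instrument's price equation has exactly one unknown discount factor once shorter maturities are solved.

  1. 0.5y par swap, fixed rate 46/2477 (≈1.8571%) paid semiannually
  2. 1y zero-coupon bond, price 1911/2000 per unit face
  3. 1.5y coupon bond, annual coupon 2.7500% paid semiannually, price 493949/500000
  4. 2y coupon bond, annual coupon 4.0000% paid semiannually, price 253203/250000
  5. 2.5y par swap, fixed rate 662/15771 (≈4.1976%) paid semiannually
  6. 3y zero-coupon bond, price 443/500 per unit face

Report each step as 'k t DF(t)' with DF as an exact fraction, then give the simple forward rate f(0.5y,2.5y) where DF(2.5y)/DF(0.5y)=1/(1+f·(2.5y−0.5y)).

1 1/2 2477/2500
2 1 1911/2000
3 3/2 9481/10000
4 2 4681/5000
5 5/2 9007/10000
6 3 443/500
f(0.5y,2.5y) = ((2477/2500)/(9007/10000) − 1)/(2) = 901/18014 ≈ 5.0017%

step 1 [0.5y] swap r/2=23/2477: DF=(1 − 23/2477·(0))/(1+23/2477) = 2477/2500 ≈ 0.990800
step 2 [1y] zero: DF = P = 1911/2000 ≈ 0.955500
step 3 [1.5y] bond c/2=11/800: DF=(493949/500000 − 11/800·(0.990800+0.955500))/(1+11/800) = 9481/10000 ≈ 0.948100
step 4 [2y] bond c/2=1/50: DF=(253203/250000 − 1/50·(0.990800+0.955500+0.948100))/(1+1/50) = 4681/5000 ≈ 0.936200
step 5 [2.5y] swap r/2=331/15771: DF=(1 − 331/15771·(0.990800+0.955500+0.948100+0.936200))/(1+331/15771) = 9007/10000 ≈ 0.900700
step 6 [3y] zero: DF = P = 443/500 ≈ 0.886000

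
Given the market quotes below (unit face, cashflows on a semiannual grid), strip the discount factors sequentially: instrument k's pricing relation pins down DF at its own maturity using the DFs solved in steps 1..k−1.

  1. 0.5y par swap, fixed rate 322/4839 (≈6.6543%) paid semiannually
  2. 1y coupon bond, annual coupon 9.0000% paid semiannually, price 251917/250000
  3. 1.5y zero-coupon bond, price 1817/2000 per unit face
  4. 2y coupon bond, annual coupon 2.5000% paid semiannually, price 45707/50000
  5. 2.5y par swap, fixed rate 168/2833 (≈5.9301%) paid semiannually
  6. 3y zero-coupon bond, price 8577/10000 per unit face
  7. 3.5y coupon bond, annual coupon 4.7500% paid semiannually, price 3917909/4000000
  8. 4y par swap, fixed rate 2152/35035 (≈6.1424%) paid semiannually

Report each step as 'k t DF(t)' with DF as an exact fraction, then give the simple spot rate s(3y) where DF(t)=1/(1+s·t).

1 1/2 4839/5000
2 1 4613/5000
3 3/2 1817/2000
4 2 8683/10000
5 5/2 541/625
6 3 8577/10000
7 7/2 8317/10000
8 4 981/1250
s(3y) = (1/(8577/10000) − 1)/(3) = 1423/25731 ≈ 5.5303%

step 1 [0.5y] swap r/2=161/4839: DF=(1 − 161/4839·(0))/(1+161/4839) = 4839/5000 ≈ 0.967800
step 2 [1y] bond c/2=9/200: DF=(251917/250000 − 9/200·(0.967800))/(1+9/200) = 4613/5000 ≈ 0.922600
step 3 [1.5y] zero: DF = P = 1817/2000 ≈ 0.908500
step 4 [2y] bond c/2=1/80: DF=(45707/50000 − 1/80·(0.967800+0.922600+0.908500))/(1+1/80) = 8683/10000 ≈ 0.868300
step 5 [2.5y] swap r/2=84/2833: DF=(1 − 84/2833·(0.967800+0.922600+0.908500+0.868300))/(1+84/2833) = 541/625 ≈ 0.865600
step 6 [3y] zero: DF = P = 8577/10000 ≈ 0.857700
step 7 [3.5y] bond c/2=19/800: DF=(3917909/4000000 − 19/800·(0.967800+0.922600+0.908500+0.868300+0.865600+0.857700))/(1+19/800) = 8317/10000 ≈ 0.831700
step 8 [4y] swap r/2=1076/35035: DF=(1 − 1076/35035·(0.967800+0.922600+0.908500+0.868300+0.865600+0.857700+0.831700))/(1+1076/35035) = 981/1250 ≈ 0.784800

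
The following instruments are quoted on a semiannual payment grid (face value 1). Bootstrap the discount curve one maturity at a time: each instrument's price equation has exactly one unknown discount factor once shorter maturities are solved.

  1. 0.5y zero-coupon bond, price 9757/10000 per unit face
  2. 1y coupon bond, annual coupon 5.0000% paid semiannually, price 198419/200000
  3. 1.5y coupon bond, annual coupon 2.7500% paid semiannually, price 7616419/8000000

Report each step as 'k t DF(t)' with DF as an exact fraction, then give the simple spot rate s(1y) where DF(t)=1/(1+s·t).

1 1/2 9757/10000
2 1 9441/10000
3 3/2 9131/10000
s(1y) = (1/(9441/10000) − 1)/(1) = 559/9441 ≈ 5.9210%

step 1 [0.5y] zero: DF = P = 9757/10000 ≈ 0.975700
step 2 [1y] bond c/2=1/40: DF=(198419/200000 − 1/40·(0.975700))/(1+1/40) = 9441/10000 ≈ 0.944100
step 3 [1.5y] bond c/2=11/800: DF=(7616419/8000000 − 11/800·(0.975700+0.944100))/(1+11/800) = 9131/10000 ≈ 0.913100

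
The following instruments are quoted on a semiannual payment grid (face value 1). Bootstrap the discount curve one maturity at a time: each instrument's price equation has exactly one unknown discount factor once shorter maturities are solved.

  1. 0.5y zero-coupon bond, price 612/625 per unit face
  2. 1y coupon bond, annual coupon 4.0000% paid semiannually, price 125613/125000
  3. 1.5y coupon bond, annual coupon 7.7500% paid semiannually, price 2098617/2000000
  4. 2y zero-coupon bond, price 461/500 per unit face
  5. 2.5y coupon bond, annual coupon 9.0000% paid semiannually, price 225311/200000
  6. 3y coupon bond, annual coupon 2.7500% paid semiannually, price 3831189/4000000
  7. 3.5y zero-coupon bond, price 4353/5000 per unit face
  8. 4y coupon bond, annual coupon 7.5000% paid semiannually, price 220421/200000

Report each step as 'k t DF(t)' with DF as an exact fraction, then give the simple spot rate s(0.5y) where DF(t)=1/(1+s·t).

1 1/2 612/625
2 1 483/500
3 3/2 586/625
4 2 461/500
5 5/2 4571/5000
6 3 1101/1250
7 7/2 4353/5000
8 4 2071/2500
s(0.5y) = (1/(612/625) − 1)/(1/2) = 13/306 ≈ 4.2484%

step 1 [0.5y] zero: DF = P = 612/625 ≈ 0.979200
step 2 [1y] bond c/2=1/50: DF=(125613/125000 − 1/50·(0.979200))/(1+1/50) = 483/500 ≈ 0.966000
step 3 [1.5y] bond c/2=31/800: DF=(2098617/2000000 − 31/800·(0.979200+0.966000))/(1+31/800) = 586/625 ≈ 0.937600
step 4 [2y] zero: DF = P = 461/500 ≈ 0.922000
step 5 [2.5y] bond c/2=9/200: DF=(225311/200000 − 9/200·(0.979200+0.966000+0.937600+0.922000))/(1+9/200) = 4571/5000 ≈ 0.914200
step 6 [3y] bond c/2=11/800: DF=(3831189/4000000 − 11/800·(0.979200+0.966000+0.937600+0.922000+0.914200))/(1+11/800) = 1101/1250 ≈ 0.880800
step 7 [3.5y] zero: DF = P = 4353/5000 ≈ 0.870600
step 8 [4y] bond c/2=3/80: DF=(220421/200000 − 3/80·(0.979200+0.966000+0.937600+0.922000+0.914200+0.880800+0.870600))/(1+3/80) = 2071/2500 ≈ 0.828400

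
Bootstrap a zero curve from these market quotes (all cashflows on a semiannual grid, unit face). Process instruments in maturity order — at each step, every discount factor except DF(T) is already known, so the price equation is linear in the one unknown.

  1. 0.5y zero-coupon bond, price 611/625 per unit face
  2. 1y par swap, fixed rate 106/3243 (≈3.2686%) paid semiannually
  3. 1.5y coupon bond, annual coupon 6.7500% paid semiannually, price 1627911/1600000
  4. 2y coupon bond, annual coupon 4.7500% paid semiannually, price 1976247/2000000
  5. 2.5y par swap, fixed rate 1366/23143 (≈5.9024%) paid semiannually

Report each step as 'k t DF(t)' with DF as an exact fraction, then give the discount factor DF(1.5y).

step 1 [0.5y] zero: DF = P = 611/625 ≈ 0.977600
step 2 [1y] swap r/2=53/3243: DF=(1 − 53/3243·(0.977600))/(1+53/3243) = 4841/5000 ≈ 0.968200
step 3 [1.5y] bond c/2=27/800: DF=(1627911/1600000 − 27/800·(0.977600+0.968200))/(1+27/800) = 9207/10000 ≈ 0.920700
step 4 [2y] bond c/2=19/800: DF=(1976247/2000000 − 19/800·(0.977600+0.968200+0.920700))/(1+19/800) = 8987/10000 ≈ 0.898700
step 5 [2.5y] swap r/2=683/23143: DF=(1 − 683/23143·(0.977600+0.968200+0.920700+0.898700))/(1+683/23143) = 4317/5000 ≈ 0.863400

1 1/2 611/625
2 1 4841/5000
3 3/2 9207/10000
4 2 8987/10000
5 5/2 4317/5000
DF(1.5y) = 9207/10000 ≈ 0.920700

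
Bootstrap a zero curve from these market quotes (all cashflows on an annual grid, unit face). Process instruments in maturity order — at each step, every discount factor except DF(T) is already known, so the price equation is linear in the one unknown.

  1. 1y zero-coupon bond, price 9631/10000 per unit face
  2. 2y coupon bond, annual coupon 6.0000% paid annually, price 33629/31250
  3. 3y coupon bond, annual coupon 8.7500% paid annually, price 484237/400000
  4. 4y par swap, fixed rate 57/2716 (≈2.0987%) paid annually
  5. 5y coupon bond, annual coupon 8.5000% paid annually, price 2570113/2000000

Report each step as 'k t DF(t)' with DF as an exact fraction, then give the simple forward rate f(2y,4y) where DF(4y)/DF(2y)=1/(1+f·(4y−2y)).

step 1 [1y] zero: DF = P = 9631/10000 ≈ 0.963100
step 2 [2y] bond c/1=3/50: DF=(33629/31250 − 3/50·(0.963100))/(1+3/50) = 9607/10000 ≈ 0.960700
step 3 [3y] bond c/1=7/80: DF=(484237/400000 − 7/80·(0.963100+0.960700))/(1+7/80) = 599/625 ≈ 0.958400
step 4 [4y] swap r/1=57/2716: DF=(1 − 57/2716·(0.963100+0.960700+0.958400))/(1+57/2716) = 4601/5000 ≈ 0.920200
step 5 [5y] bond c/1=17/200: DF=(2570113/2000000 − 17/200·(0.963100+0.960700+0.958400+0.920200))/(1+17/200) = 1773/2000 ≈ 0.886500

1 1 9631/10000
2 2 9607/10000
3 3 599/625
4 4 4601/5000
5 5 1773/2000
f(2y,4y) = ((9607/10000)/(4601/5000) − 1)/(2) = 405/18404 ≈ 2.2006%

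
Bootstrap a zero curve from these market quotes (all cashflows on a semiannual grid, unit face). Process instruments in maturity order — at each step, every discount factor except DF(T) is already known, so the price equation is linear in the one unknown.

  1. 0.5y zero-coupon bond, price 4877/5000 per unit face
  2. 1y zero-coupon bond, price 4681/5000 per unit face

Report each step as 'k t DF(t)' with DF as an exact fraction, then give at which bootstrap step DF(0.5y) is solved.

step 1 [0.5y] zero: DF = P = 4877/5000 ≈ 0.975400
step 2 [1y] zero: DF = P = 4681/5000 ≈ 0.936200

1 1/2 4877/5000
2 1 4681/5000
DF(0.5y) is solved at step 1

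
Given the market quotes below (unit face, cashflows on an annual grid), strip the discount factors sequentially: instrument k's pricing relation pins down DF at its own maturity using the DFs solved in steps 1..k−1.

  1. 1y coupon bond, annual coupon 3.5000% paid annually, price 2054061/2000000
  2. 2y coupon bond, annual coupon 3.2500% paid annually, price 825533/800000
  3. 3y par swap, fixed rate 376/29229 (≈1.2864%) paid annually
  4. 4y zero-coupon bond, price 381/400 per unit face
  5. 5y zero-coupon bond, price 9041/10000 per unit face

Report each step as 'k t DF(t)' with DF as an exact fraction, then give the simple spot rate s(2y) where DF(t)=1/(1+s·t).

step 1 [1y] bond c/1=7/200: DF=(2054061/2000000 − 7/200·(0))/(1+7/200) = 9923/10000 ≈ 0.992300
step 2 [2y] bond c/1=13/400: DF=(825533/800000 − 13/400·(0.992300))/(1+13/400) = 4841/5000 ≈ 0.968200
step 3 [3y] swap r/1=376/29229: DF=(1 − 376/29229·(0.992300+0.968200))/(1+376/29229) = 1203/1250 ≈ 0.962400
step 4 [4y] zero: DF = P = 381/400 ≈ 0.952500
step 5 [5y] zero: DF = P = 9041/10000 ≈ 0.904100

1 1 9923/10000
2 2 4841/5000
3 3 1203/1250
4 4 381/400
5 5 9041/10000
s(2y) = (1/(4841/5000) − 1)/(2) = 159/9682 ≈ 1.6422%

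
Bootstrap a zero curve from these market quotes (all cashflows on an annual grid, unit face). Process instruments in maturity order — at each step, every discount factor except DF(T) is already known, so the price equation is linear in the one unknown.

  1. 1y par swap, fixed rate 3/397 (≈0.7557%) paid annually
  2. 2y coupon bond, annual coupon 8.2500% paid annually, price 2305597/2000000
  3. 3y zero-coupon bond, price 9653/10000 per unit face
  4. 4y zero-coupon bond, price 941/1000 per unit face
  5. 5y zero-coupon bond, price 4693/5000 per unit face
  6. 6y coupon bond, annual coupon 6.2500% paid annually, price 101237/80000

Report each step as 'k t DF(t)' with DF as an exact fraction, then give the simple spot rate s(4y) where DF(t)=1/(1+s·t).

step 1 [1y] swap r/1=3/397: DF=(1 − 3/397·(0))/(1+3/397) = 397/400 ≈ 0.992500
step 2 [2y] bond c/1=33/400: DF=(2305597/2000000 − 33/400·(0.992500))/(1+33/400) = 9893/10000 ≈ 0.989300
step 3 [3y] zero: DF = P = 9653/10000 ≈ 0.965300
step 4 [4y] zero: DF = P = 941/1000 ≈ 0.941000
step 5 [5y] zero: DF = P = 4693/5000 ≈ 0.938600
step 6 [6y] bond c/1=1/16: DF=(101237/80000 − 1/16·(0.992500+0.989300+0.965300+0.941000+0.938600))/(1+1/16) = 9071/10000 ≈ 0.907100

1 1 397/400
2 2 9893/10000
3 3 9653/10000
4 4 941/1000
5 5 4693/5000
6 6 9071/10000
s(4y) = (1/(941/1000) − 1)/(4) = 59/3764 ≈ 1.5675%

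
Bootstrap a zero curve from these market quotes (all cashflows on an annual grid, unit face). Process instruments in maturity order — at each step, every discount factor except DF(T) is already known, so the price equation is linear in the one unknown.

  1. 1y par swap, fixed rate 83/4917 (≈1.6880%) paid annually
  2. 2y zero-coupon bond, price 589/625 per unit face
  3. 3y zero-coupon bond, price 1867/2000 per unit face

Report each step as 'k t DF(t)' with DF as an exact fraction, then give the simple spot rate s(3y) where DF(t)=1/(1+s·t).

1 1 4917/5000
2 2 589/625
3 3 1867/2000
s(3y) = (1/(1867/2000) − 1)/(3) = 133/5601 ≈ 2.3746%

step 1 [1y] swap r/1=83/4917: DF=(1 − 83/4917·(0))/(1+83/4917) = 4917/5000 ≈ 0.983400
step 2 [2y] zero: DF = P = 589/625 ≈ 0.942400
step 3 [3y] zero: DF = P = 1867/2000 ≈ 0.933500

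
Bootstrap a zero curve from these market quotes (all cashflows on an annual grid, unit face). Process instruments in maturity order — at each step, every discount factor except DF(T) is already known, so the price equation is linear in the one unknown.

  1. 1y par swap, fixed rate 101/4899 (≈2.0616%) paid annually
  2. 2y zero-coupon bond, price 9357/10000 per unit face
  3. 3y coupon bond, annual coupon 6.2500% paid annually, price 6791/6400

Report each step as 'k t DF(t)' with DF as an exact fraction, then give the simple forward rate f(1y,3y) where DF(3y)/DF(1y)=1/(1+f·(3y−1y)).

1 1 4899/5000
2 2 9357/10000
3 3 443/500
f(1y,3y) = ((4899/5000)/(443/500) − 1)/(2) = 469/8860 ≈ 5.2935%

step 1 [1y] swap r/1=101/4899: DF=(1 − 101/4899·(0))/(1+101/4899) = 4899/5000 ≈ 0.979800
step 2 [2y] zero: DF = P = 9357/10000 ≈ 0.935700
step 3 [3y] bond c/1=1/16: DF=(6791/6400 − 1/16·(0.979800+0.935700))/(1+1/16) = 443/500 ≈ 0.886000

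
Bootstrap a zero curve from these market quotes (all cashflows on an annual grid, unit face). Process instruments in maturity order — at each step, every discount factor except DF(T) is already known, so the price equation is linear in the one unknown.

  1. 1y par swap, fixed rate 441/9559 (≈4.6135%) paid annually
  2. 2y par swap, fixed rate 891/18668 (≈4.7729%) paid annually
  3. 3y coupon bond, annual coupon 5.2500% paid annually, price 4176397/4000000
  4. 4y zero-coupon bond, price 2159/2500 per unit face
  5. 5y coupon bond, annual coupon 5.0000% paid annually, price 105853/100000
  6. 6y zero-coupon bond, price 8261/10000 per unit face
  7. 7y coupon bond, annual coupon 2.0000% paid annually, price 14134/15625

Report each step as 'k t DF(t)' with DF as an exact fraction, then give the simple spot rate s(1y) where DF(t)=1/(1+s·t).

step 1 [1y] swap r/1=441/9559: DF=(1 − 441/9559·(0))/(1+441/9559) = 9559/10000 ≈ 0.955900
step 2 [2y] swap r/1=891/18668: DF=(1 − 891/18668·(0.955900))/(1+891/18668) = 9109/10000 ≈ 0.910900
step 3 [3y] bond c/1=21/400: DF=(4176397/4000000 − 21/400·(0.955900+0.910900))/(1+21/400) = 8989/10000 ≈ 0.898900
step 4 [4y] zero: DF = P = 2159/2500 ≈ 0.863600
step 5 [5y] bond c/1=1/20: DF=(105853/100000 − 1/20·(0.955900+0.910900+0.898900+0.863600))/(1+1/20) = 8353/10000 ≈ 0.835300
step 6 [6y] zero: DF = P = 8261/10000 ≈ 0.826100
step 7 [7y] bond c/1=1/50: DF=(14134/15625 − 1/50·(0.955900+0.910900+0.898900+0.863600+0.835300+0.826100))/(1+1/50) = 7831/10000 ≈ 0.783100

1 1 9559/10000
2 2 9109/10000
3 3 8989/10000
4 4 2159/2500
5 5 8353/10000
6 6 8261/10000
7 7 7831/10000
s(1y) = (1/(9559/10000) − 1)/(1) = 441/9559 ≈ 4.6135%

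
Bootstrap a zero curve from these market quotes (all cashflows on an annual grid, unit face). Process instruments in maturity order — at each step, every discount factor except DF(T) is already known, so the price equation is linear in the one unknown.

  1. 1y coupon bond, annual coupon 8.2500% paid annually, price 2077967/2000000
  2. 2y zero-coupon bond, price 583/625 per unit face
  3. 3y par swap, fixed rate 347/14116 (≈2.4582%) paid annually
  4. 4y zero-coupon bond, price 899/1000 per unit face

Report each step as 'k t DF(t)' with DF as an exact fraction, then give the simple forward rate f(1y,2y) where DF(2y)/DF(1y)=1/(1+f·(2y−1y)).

1 1 4799/5000
2 2 583/625
3 3 4653/5000
4 4 899/1000
f(1y,2y) = ((4799/5000)/(583/625) − 1)/(1) = 135/4664 ≈ 2.8945%

step 1 [1y] bond c/1=33/400: DF=(2077967/2000000 − 33/400·(0))/(1+33/400) = 4799/5000 ≈ 0.959800
step 2 [2y] zero: DF = P = 583/625 ≈ 0.932800
step 3 [3y] swap r/1=347/14116: DF=(1 − 347/14116·(0.959800+0.932800))/(1+347/14116) = 4653/5000 ≈ 0.930600
step 4 [4y] zero: DF = P = 899/1000 ≈ 0.899000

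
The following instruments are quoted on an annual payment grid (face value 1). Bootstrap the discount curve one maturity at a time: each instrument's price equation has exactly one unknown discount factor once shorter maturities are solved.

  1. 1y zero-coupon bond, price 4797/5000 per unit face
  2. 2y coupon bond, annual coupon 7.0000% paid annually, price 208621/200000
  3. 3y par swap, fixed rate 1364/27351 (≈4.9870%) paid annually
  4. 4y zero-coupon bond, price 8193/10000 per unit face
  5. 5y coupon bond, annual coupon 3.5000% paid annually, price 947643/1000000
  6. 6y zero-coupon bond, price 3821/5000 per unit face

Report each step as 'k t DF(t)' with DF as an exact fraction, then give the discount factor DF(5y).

step 1 [1y] zero: DF = P = 4797/5000 ≈ 0.959400
step 2 [2y] bond c/1=7/100: DF=(208621/200000 − 7/100·(0.959400))/(1+7/100) = 9121/10000 ≈ 0.912100
step 3 [3y] swap r/1=1364/27351: DF=(1 − 1364/27351·(0.959400+0.912100))/(1+1364/27351) = 2159/2500 ≈ 0.863600
step 4 [4y] zero: DF = P = 8193/10000 ≈ 0.819300
step 5 [5y] bond c/1=7/200: DF=(947643/1000000 − 7/200·(0.959400+0.912100+0.863600+0.819300))/(1+7/200) = 3977/5000 ≈ 0.795400
step 6 [6y] zero: DF = P = 3821/5000 ≈ 0.764200

1 1 4797/5000
2 2 9121/10000
3 3 2159/2500
4 4 8193/10000
5 5 3977/5000
6 6 3821/5000
DF(5y) = 3977/5000 ≈ 0.795400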